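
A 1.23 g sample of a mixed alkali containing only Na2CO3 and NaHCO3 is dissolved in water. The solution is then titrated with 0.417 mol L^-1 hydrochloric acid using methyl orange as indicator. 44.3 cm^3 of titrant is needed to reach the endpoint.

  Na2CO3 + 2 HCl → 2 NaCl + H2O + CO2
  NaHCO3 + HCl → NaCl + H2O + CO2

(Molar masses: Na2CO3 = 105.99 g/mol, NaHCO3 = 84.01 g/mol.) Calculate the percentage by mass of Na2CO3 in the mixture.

n(HCl) = 0.0443 × 0.417 = 0.0185 mol
Let x = n(Na2CO3), y = n(NaHCO3).
Titrant: 2x + 1y = 0.0185;  mass: 105.99x + 84.01y = 1.23
Solving, x = 5.19 × 10^-3 mol, y = 8.09 × 10^-3 mol
mass of Na2CO3 = 5.19 × 10^-3 × 105.99 = 0.550 g
% Na2CO3 = 0.550 / 1.23 × 100 = 44.7 %

44.7 %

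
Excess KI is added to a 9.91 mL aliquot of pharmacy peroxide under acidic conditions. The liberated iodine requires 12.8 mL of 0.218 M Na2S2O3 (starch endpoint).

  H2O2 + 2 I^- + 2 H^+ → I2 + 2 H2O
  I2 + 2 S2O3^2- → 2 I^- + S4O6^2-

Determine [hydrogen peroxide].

0.141 M

n(S2O3^2-) = 0.0128 × 0.218 = 2.79 × 10^-3 mol
n(I2) = n(S2O3^2-)/2 = 1.40 × 10^-3 mol
n(H2O2) in the aliquot = 1.40 × 10^-3 mol (1:1 ratio)
[H2O2] = 1.40 × 10^-3 / 0.00991 = 0.141 mol/L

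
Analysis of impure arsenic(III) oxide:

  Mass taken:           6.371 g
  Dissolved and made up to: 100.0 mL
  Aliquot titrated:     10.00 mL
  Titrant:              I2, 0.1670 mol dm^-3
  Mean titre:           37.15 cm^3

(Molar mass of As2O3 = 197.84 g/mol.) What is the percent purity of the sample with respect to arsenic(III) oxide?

As2O3 + 2 I2 + 2 H2O → As2O5 + 4 HI
n(I2) per titration = 0.03715 × 0.1670 = 6.204 × 10^-3 mol
From the 1:2 ratio, n(As2O3) in each aliquot = 1/2 × 6.204 × 10^-3 = 3.102 × 10^-3 mol
n(As2O3) in the whole flask = 3.102 × 10^-3 × 100.0/10.00 = 0.03102 mol
mass of As2O3 = 0.03102 × 197.84 = 6.137 g
% As2O3 = 6.137 / 6.371 × 100 = 96.33 %

96.33 %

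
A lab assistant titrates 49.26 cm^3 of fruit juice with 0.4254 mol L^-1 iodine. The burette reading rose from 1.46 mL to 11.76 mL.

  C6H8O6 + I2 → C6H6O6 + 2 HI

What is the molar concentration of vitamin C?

n(I2) = 0.01030 L × 0.4254 mol/L = 4.382 × 10^-3 mol
n(C6H8O6) = 4.382 × 10^-3 mol (1:1 mole ratio)
[C6H8O6] = 4.382 × 10^-3 mol / 0.04926 L = 0.08895 mol/L

0.08895 mol/L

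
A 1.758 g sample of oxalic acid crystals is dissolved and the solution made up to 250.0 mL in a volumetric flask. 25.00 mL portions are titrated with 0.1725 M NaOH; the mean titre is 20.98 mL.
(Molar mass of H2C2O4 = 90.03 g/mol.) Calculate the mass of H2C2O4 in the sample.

1.629 g

H2C2O4 + 2 NaOH → Na2C2O4 + 2 H2O
n(NaOH) per titration = 0.02098 × 0.1725 = 3.619 × 10^-3 mol
From the 1:2 ratio, n(H2C2O4) in each aliquot = 1/2 × 3.619 × 10^-3 = 1.810 × 10^-3 mol
n(H2C2O4) in the whole flask = 1.810 × 10^-3 × 250.0/25.00 = 0.01810 mol
mass of H2C2O4 = 0.01810 × 90.03 = 1.629 g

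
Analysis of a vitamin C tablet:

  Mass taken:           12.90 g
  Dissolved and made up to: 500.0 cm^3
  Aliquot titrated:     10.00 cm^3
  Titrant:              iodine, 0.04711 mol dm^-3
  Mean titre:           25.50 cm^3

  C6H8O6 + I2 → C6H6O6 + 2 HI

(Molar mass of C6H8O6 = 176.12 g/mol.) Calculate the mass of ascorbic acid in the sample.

10.58 g

n(I2) per titration = 0.02550 × 0.04711 = 1.201 × 10^-3 mol
n(C6H8O6) in each aliquot = 1.201 × 10^-3 mol (1:1 ratio)
n(C6H8O6) in the whole flask = 1.201 × 10^-3 × 500.0/10.00 = 0.06007 mol
mass of C6H8O6 = 0.06007 × 176.12 = 10.58 g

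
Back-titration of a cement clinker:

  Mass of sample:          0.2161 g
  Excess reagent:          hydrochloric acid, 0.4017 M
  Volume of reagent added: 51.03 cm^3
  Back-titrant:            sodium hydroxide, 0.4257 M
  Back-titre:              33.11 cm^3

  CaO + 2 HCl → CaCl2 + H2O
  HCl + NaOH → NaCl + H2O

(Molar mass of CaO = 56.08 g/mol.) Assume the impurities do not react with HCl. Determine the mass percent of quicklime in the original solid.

n(HCl) added = 0.05103 × 0.4017 = 0.02050 mol
n(NaOH) used in back-titration = 0.03311 × 0.4257 = 0.01409 mol
n(HCl) left over = 0.01409 mol (1:1 ratio)
n(HCl) consumed by analyte = 0.02050 − 0.01409 = 6.404 × 10^-3 mol
From the 1:2 ratio, n(CaO) = 1/2 × 6.404 × 10^-3 = 3.202 × 10^-3 mol
mass of CaO = 3.202 × 10^-3 × 56.08 = 0.1796 g
% CaO = 0.1796 / 0.2161 × 100 = 83.09 %

83.09 %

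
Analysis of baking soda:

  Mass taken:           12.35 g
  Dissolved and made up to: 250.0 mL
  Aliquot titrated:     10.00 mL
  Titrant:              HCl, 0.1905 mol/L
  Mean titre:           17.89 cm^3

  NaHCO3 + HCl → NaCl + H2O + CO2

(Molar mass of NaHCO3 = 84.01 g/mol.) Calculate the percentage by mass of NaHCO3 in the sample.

n(HCl) per titration = 0.01789 × 0.1905 = 3.408 × 10^-3 mol
n(NaHCO3) in each aliquot = 3.408 × 10^-3 mol (1:1 ratio)
n(NaHCO3) in the whole flask = 3.408 × 10^-3 × 250.0/10.00 = 0.08520 mol
mass of NaHCO3 = 0.08520 × 84.01 = 7.158 g
% NaHCO3 = 7.158 / 12.35 × 100 = 57.96 %

57.96 %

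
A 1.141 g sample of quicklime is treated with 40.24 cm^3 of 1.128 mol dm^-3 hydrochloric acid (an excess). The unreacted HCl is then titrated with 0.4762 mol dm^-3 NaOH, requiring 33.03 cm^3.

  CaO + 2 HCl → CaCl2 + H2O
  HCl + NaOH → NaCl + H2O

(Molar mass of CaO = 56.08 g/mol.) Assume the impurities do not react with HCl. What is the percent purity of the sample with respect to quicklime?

72.89 %

n(HCl) added = 0.04024 × 1.128 = 0.04539 mol
n(NaOH) used in back-titration = 0.03303 × 0.4762 = 0.01573 mol
n(HCl) left over = 0.01573 mol (1:1 ratio)
n(HCl) consumed by analyte = 0.04539 − 0.01573 = 0.02966 mol
From the 1:2 ratio, n(CaO) = 1/2 × 0.02966 = 0.01483 mol
mass of CaO = 0.01483 × 56.08 = 0.8317 g
% CaO = 0.8317 / 1.141 × 100 = 72.89 %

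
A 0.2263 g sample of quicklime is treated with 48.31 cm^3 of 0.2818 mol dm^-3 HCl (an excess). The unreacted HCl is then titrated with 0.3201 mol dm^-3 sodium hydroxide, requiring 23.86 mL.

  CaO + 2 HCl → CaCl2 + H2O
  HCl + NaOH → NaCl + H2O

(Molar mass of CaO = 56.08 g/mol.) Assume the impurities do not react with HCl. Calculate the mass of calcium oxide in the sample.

n(HCl) added = 0.04831 × 0.2818 = 0.01361 mol
n(NaOH) used in back-titration = 0.02386 × 0.3201 = 7.638 × 10^-3 mol
n(HCl) left over = 7.638 × 10^-3 mol (1:1 ratio)
n(HCl) consumed by analyte = 0.01361 − 7.638 × 10^-3 = 5.976 × 10^-3 mol
From the 1:2 ratio, n(CaO) = 1/2 × 5.976 × 10^-3 = 2.988 × 10^-3 mol
mass of CaO = 2.988 × 10^-3 × 56.08 = 0.1676 g

0.1676 g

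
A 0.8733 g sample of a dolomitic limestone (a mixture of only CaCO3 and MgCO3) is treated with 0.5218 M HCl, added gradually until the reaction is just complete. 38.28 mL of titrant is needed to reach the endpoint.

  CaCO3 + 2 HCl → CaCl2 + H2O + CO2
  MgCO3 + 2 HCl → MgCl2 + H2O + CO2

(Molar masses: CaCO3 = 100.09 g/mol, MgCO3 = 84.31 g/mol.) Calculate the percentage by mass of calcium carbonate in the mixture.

n(HCl) = 0.03828 × 0.5218 = 0.01997 mol
Let x = n(CaCO3), y = n(MgCO3).
Titrant: 2x + 2y = 0.01997;  mass: 100.09x + 84.31y = 0.8733
Solving, x = 1.982 × 10^-3 mol, y = 8.005 × 10^-3 mol
mass of CaCO3 = 1.982 × 10^-3 × 100.09 = 0.1984 g
% CaCO3 = 0.1984 / 0.8733 × 100 = 22.72 %

22.72 %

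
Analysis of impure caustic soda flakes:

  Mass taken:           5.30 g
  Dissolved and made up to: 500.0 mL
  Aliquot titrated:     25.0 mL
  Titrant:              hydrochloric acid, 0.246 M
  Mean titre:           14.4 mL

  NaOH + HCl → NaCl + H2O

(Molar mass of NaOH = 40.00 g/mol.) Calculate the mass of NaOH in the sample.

n(HCl) per titration = 0.0144 × 0.246 = 3.54 × 10^-3 mol
n(NaOH) in each aliquot = 3.54 × 10^-3 mol (1:1 ratio)
n(NaOH) in the whole flask = 3.54 × 10^-3 × 500.0/25.0 = 0.0708 mol
mass of NaOH = 0.0708 × 40.00 = 2.83 g

2.83 g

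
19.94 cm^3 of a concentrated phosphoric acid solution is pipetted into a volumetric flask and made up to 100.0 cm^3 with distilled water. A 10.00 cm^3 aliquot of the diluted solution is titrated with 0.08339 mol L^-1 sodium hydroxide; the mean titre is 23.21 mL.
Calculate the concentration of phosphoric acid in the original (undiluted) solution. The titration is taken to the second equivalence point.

H3PO4 + 2 NaOH → Na2HPO4 + 2 H2O
n(NaOH) = 0.02321 × 0.08339 = 1.935 × 10^-3 mol
From the 1:2 ratio, n(H3PO4) in the aliquot = 1/2 × 1.935 × 10^-3 = 9.677 × 10^-4 mol
[H3PO4]_dilute = 9.677 × 10^-4 / 0.01000 = 0.09677 mol/L
Dilution factor = 100.0 / 19.94 = 5.015
[H3PO4]_stock = 0.09677 × 5.015 = 0.4853 mol/L

0.4853 mol/L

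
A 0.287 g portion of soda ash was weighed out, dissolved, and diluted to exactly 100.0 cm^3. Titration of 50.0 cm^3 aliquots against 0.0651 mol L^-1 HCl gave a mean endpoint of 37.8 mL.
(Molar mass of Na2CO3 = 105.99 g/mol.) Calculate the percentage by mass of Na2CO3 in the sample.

Na2CO3 + 2 HCl → 2 NaCl + H2O + CO2
n(HCl) per titration = 0.0378 × 0.0651 = 2.46 × 10^-3 mol
From the 1:2 ratio, n(Na2CO3) in each aliquot = 1/2 × 2.46 × 10^-3 = 1.23 × 10^-3 mol
n(Na2CO3) in the whole flask = 1.23 × 10^-3 × 100.0/50.0 = 2.46 × 10^-3 mol
mass of Na2CO3 = 2.46 × 10^-3 × 105.99 = 0.261 g
% Na2CO3 = 0.261 / 0.287 × 100 = 90.9 %

90.9 %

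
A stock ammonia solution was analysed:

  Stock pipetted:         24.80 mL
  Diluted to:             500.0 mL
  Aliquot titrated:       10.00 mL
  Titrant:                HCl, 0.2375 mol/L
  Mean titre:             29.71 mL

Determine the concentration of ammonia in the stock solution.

14.23 mol/L

NH3 + HCl → NH4Cl
n(HCl) = 0.02971 × 0.2375 = 7.056 × 10^-3 mol
n(NH3) in the aliquot = 7.056 × 10^-3 mol (1:1 ratio)
[NH3]_dilute = 7.056 × 10^-3 / 0.01000 = 0.7056 mol/L
Dilution factor = 500.0 / 24.80 = 20.16
[NH3]_stock = 0.7056 × 20.16 = 14.23 mol/L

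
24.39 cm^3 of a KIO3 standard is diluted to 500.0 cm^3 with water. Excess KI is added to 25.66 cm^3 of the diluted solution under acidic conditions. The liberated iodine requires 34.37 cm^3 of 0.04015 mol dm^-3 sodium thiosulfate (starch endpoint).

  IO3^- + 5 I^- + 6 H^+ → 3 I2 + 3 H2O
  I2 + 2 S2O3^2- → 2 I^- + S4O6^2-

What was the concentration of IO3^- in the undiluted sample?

n(S2O3^2-) = 0.03437 × 0.04015 = 1.380 × 10^-3 mol
n(I2) = n(S2O3^2-)/2 = 6.900 × 10^-4 mol
From the 1:3 ratio, n(IO3^-) in the aliquot = 1/3 × 6.900 × 10^-4 = 2.300 × 10^-4 mol
[IO3^-]_dilute = 2.300 × 10^-4 / 0.02566 = 0.008963 mol/L
[IO3^-]_original = 0.008963 × 500.0/24.39 = 0.1837 mol/L

0.1837 mol/L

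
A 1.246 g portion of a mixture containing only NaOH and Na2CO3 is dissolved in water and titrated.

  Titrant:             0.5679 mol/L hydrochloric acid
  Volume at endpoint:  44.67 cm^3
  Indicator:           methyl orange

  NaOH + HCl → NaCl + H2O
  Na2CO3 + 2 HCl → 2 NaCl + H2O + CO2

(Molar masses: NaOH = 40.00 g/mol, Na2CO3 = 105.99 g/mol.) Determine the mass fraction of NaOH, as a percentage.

n(HCl) = 0.04467 × 0.5679 = 0.02537 mol
Let x = n(NaOH), y = n(Na2CO3).
Titrant: 1x + 2y = 0.02537;  mass: 40.00x + 105.99y = 1.246
Solving, x = 7.571 × 10^-3 mol, y = 8.899 × 10^-3 mol
mass of NaOH = 7.571 × 10^-3 × 40.00 = 0.3028 g
% NaOH = 0.3028 / 1.246 × 100 = 24.30 %

24.30 %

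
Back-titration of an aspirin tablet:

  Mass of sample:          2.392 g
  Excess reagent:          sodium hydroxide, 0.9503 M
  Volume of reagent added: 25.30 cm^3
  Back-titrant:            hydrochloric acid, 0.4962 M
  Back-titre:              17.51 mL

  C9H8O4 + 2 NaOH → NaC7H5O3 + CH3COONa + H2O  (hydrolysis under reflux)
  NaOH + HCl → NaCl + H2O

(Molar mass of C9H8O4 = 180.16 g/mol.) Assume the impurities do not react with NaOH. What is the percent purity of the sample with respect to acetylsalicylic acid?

57.82 %

n(NaOH) added = 0.02530 × 0.9503 = 0.02404 mol
n(HCl) used in back-titration = 0.01751 × 0.4962 = 8.688 × 10^-3 mol
n(NaOH) left over = 8.688 × 10^-3 mol (1:1 ratio)
n(NaOH) consumed by analyte = 0.02404 − 8.688 × 10^-3 = 0.01535 mol
From the 1:2 ratio, n(C9H8O4) = 1/2 × 0.01535 = 7.677 × 10^-3 mol
mass of C9H8O4 = 7.677 × 10^-3 × 180.16 = 1.383 g
% C9H8O4 = 1.383 / 2.392 × 100 = 57.82 %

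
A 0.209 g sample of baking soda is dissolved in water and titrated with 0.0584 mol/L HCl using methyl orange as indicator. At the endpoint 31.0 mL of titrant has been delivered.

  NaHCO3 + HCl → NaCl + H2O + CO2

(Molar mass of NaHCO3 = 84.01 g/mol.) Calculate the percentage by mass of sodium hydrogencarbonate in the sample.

72.8 %

n(HCl) = 0.0310 L × 0.0584 mol/L = 1.81 × 10^-3 mol
n(NaHCO3) = 1.81 × 10^-3 mol (1:1 ratio)
mass of NaHCO3 = 1.81 × 10^-3 × 84.01 g/mol = 0.152 g
% NaHCO3 = 0.152 / 0.209 × 100 = 72.8 %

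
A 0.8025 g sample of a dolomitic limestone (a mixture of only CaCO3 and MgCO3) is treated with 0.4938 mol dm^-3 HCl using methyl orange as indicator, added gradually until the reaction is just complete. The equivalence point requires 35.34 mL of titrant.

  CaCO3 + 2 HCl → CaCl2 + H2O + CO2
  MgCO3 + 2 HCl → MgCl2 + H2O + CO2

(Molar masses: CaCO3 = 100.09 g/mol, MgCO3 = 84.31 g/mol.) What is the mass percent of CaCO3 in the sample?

52.84 %

n(HCl) = 0.03534 × 0.4938 = 0.01745 mol
Let x = n(CaCO3), y = n(MgCO3).
Titrant: 2x + 2y = 0.01745;  mass: 100.09x + 84.31y = 0.8025
Solving, x = 4.237 × 10^-3 mol, y = 4.489 × 10^-3 mol
mass of CaCO3 = 4.237 × 10^-3 × 100.09 = 0.4241 g
% CaCO3 = 0.4241 / 0.8025 × 100 = 52.84 %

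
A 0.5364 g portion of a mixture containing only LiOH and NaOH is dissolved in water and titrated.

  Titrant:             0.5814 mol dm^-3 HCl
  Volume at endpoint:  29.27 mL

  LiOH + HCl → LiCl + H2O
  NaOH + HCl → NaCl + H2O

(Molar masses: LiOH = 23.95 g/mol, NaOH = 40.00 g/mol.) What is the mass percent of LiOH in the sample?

40.14 %

n(HCl) = 0.02927 × 0.5814 = 0.01702 mol
Let x = n(LiOH), y = n(NaOH).
Titrant: 1x + 1y = 0.01702;  mass: 23.95x + 40.00y = 0.5364
Solving, x = 8.991 × 10^-3 mol, y = 8.027 × 10^-3 mol
mass of LiOH = 8.991 × 10^-3 × 23.95 = 0.2153 g
% LiOH = 0.2153 / 0.5364 × 100 = 40.14 %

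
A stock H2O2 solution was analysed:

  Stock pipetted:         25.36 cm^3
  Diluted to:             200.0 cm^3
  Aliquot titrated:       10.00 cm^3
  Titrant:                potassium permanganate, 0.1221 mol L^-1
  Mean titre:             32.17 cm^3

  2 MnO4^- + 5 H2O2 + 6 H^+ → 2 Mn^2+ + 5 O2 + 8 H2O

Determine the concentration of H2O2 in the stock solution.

7.744 mol/L

n(KMnO4) = 0.03217 × 0.1221 = 3.928 × 10^-3 mol
From the 5:2 ratio, n(H2O2) in the aliquot = 5/2 × 3.928 × 10^-3 = 9.820 × 10^-3 mol
[H2O2]_dilute = 9.820 × 10^-3 / 0.01000 = 0.9820 mol/L
Dilution factor = 200.0 / 25.36 = 7.886
[H2O2]_stock = 0.9820 × 7.886 = 7.744 mol/L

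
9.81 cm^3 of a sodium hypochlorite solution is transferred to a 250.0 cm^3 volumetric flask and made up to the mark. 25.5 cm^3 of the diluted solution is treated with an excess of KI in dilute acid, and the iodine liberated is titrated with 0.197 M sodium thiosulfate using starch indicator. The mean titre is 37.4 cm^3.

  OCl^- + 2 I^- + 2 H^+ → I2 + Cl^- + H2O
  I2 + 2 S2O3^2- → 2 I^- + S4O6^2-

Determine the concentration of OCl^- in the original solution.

n(S2O3^2-) = 0.0374 × 0.197 = 7.37 × 10^-3 mol
n(I2) = n(S2O3^2-)/2 = 3.68 × 10^-3 mol
n(OCl^-) in the aliquot = 3.68 × 10^-3 mol (1:1 ratio)
[OCl^-]_dilute = 3.68 × 10^-3 / 0.0255 = 0.144 mol/L
[OCl^-]_original = 0.144 × 250.0/9.81 = 3.68 mol/L

3.68 M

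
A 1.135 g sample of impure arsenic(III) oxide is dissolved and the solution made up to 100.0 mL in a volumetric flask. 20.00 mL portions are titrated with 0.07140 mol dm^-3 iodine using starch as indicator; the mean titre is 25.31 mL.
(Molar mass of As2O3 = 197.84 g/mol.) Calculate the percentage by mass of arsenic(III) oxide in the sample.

78.75 %

As2O3 + 2 I2 + 2 H2O → As2O5 + 4 HI
n(I2) per titration = 0.02531 × 0.07140 = 1.807 × 10^-3 mol
From the 1:2 ratio, n(As2O3) in each aliquot = 1/2 × 1.807 × 10^-3 = 9.036 × 10^-4 mol
n(As2O3) in the whole flask = 9.036 × 10^-4 × 100.0/20.00 = 4.518 × 10^-3 mol
mass of As2O3 = 4.518 × 10^-3 × 197.84 = 0.8938 g
% As2O3 = 0.8938 / 1.135 × 100 = 78.75 %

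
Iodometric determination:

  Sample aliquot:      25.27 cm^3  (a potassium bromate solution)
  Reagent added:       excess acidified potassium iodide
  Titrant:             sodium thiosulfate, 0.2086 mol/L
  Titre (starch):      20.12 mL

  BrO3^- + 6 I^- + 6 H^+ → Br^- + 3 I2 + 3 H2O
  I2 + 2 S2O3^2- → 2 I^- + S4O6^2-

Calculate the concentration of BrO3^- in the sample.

n(S2O3^2-) = 0.02012 × 0.2086 = 4.197 × 10^-3 mol
n(I2) = n(S2O3^2-)/2 = 2.099 × 10^-3 mol
From the 1:3 ratio, n(BrO3^-) in the aliquot = 1/3 × 2.099 × 10^-3 = 6.995 × 10^-4 mol
[BrO3^-] = 6.995 × 10^-4 / 0.02527 = 0.02768 mol/L

0.02768 mol/L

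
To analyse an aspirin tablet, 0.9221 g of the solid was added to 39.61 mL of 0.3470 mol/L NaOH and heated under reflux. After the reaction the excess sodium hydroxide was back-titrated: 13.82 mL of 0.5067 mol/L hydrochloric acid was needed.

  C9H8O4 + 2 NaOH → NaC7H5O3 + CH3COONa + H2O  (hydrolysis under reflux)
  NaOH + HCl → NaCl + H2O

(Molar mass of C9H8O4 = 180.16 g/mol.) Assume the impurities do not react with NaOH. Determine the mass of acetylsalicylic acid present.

0.6073 g

n(NaOH) added = 0.03961 × 0.3470 = 0.01374 mol
n(HCl) used in back-titration = 0.01382 × 0.5067 = 7.003 × 10^-3 mol
n(NaOH) left over = 7.003 × 10^-3 mol (1:1 ratio)
n(NaOH) consumed by analyte = 0.01374 − 7.003 × 10^-3 = 6.742 × 10^-3 mol
From the 1:2 ratio, n(C9H8O4) = 1/2 × 6.742 × 10^-3 = 3.371 × 10^-3 mol
mass of C9H8O4 = 3.371 × 10^-3 × 180.16 = 0.6073 g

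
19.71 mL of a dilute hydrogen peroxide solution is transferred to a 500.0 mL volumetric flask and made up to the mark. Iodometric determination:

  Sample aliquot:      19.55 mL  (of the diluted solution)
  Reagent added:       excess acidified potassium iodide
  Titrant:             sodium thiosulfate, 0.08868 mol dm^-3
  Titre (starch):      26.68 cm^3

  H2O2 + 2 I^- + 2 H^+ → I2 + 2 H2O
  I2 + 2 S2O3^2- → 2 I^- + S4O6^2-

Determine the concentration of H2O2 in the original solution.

n(S2O3^2-) = 0.02668 × 0.08868 = 2.366 × 10^-3 mol
n(I2) = n(S2O3^2-)/2 = 1.183 × 10^-3 mol
n(H2O2) in the aliquot = 1.183 × 10^-3 mol (1:1 ratio)
[H2O2]_dilute = 1.183 × 10^-3 / 0.01955 = 0.06051 mol/L
[H2O2]_original = 0.06051 × 500.0/19.71 = 1.535 mol/L

1.535 mol/L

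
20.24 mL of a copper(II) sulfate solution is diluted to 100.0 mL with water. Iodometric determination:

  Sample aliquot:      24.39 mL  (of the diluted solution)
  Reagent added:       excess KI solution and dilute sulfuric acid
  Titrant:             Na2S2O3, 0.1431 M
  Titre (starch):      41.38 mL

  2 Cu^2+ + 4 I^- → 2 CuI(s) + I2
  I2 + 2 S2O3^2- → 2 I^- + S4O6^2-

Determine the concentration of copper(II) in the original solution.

1.200 M

n(S2O3^2-) = 0.04138 × 0.1431 = 5.921 × 10^-3 mol
n(I2) = n(S2O3^2-)/2 = 2.961 × 10^-3 mol
From the 2:1 ratio, n(Cu2+) in the aliquot = 2/1 × 2.961 × 10^-3 = 5.921 × 10^-3 mol
[Cu2+]_dilute = 5.921 × 10^-3 / 0.02439 = 0.2428 mol/L
[Cu2+]_original = 0.2428 × 100.0/20.24 = 1.200 mol/L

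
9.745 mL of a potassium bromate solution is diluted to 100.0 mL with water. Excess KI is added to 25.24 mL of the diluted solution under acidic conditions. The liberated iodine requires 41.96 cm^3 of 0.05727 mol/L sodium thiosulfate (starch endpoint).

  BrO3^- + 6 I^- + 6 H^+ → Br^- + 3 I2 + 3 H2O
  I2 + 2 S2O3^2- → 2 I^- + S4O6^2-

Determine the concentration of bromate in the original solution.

n(S2O3^2-) = 0.04196 × 0.05727 = 2.403 × 10^-3 mol
n(I2) = n(S2O3^2-)/2 = 1.202 × 10^-3 mol
From the 1:3 ratio, n(BrO3^-) in the aliquot = 1/3 × 1.202 × 10^-3 = 4.005 × 10^-4 mol
[BrO3^-]_dilute = 4.005 × 10^-4 / 0.02524 = 0.01587 mol/L
[BrO3^-]_original = 0.01587 × 100.0/9.745 = 0.1628 mol/L

0.1628 mol/L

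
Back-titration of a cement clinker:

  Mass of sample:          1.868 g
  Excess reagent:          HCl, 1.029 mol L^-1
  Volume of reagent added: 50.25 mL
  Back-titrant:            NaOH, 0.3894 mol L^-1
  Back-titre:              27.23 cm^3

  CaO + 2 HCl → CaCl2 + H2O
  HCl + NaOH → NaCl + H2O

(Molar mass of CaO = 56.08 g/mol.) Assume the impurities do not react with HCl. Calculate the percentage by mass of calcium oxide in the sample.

n(HCl) added = 0.05025 × 1.029 = 0.05171 mol
n(NaOH) used in back-titration = 0.02723 × 0.3894 = 0.01060 mol
n(HCl) left over = 0.01060 mol (1:1 ratio)
n(HCl) consumed by analyte = 0.05171 − 0.01060 = 0.04110 mol
From the 1:2 ratio, n(CaO) = 1/2 × 0.04110 = 0.02055 mol
mass of CaO = 0.02055 × 56.08 = 1.153 g
% CaO = 1.153 / 1.868 × 100 = 61.70 %

61.70 %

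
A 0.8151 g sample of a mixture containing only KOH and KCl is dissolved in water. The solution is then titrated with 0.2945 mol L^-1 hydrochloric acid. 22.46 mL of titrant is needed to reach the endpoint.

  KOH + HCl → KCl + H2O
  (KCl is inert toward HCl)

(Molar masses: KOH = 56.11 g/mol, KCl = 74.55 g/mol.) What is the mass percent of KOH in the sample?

45.53 %

n(HCl) = 0.02246 × 0.2945 = 6.614 × 10^-3 mol
Let x = n(KOH), y = n(KCl).
Titrant: 1x = 6.614 × 10^-3;  mass: 56.11x + 74.55y = 0.8151
Solving, x = 6.614 × 10^-3 mol, y = 5.955 × 10^-3 mol
mass of KOH = 6.614 × 10^-3 × 56.11 = 0.3711 g
% KOH = 0.3711 / 0.8151 × 100 = 45.53 %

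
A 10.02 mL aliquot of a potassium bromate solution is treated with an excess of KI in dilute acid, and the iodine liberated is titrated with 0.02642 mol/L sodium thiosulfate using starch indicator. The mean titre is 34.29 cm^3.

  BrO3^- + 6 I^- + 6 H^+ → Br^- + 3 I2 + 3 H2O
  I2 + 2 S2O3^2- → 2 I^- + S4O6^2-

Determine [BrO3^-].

n(S2O3^2-) = 0.03429 × 0.02642 = 9.059 × 10^-4 mol
n(I2) = n(S2O3^2-)/2 = 4.530 × 10^-4 mol
From the 1:3 ratio, n(BrO3^-) in the aliquot = 1/3 × 4.530 × 10^-4 = 1.510 × 10^-4 mol
[BrO3^-] = 1.510 × 10^-4 / 0.01002 = 0.01507 mol/L

0.01507 mol/L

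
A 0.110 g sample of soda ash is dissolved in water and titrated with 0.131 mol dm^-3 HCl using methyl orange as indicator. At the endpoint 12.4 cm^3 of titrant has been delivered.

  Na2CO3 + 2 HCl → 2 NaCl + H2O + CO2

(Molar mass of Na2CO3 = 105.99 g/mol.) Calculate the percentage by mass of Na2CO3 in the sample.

n(HCl) = 0.0124 L × 0.131 mol/L = 1.62 × 10^-3 mol
From the 1:2 ratio, n(Na2CO3) = 1/2 × 1.62 × 10^-3 = 8.12 × 10^-4 mol
mass of Na2CO3 = 8.12 × 10^-4 × 105.99 g/mol = 0.0861 g
% Na2CO3 = 0.0861 / 0.110 × 100 = 78.3 %

78.3 %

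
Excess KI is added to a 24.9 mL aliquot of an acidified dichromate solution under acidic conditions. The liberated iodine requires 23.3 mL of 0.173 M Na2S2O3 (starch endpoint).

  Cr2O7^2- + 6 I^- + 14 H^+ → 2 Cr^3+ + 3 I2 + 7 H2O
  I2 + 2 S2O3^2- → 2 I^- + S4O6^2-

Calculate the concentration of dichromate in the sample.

n(S2O3^2-) = 0.0233 × 0.173 = 4.03 × 10^-3 mol
n(I2) = n(S2O3^2-)/2 = 2.02 × 10^-3 mol
From the 1:3 ratio, n(Cr2O7^2-) in the aliquot = 1/3 × 2.02 × 10^-3 = 6.72 × 10^-4 mol
[Cr2O7^2-] = 6.72 × 10^-4 / 0.0249 = 0.0270 mol/L

0.0270 M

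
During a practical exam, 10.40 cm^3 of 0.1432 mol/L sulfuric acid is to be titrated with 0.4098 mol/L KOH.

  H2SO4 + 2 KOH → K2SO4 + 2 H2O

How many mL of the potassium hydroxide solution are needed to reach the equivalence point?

n(H2SO4) = 0.01040 L × 0.1432 mol/L = 1.489 × 10^-3 mol
From the 2:1 stoichiometry, n(KOH) = 2/1 × 1.489 × 10^-3 = 2.979 × 10^-3 mol
V(KOH) = 2.979 × 10^-3 mol / 0.4098 mol/L = 0.007268 L = 7.268 mL

7.268 mL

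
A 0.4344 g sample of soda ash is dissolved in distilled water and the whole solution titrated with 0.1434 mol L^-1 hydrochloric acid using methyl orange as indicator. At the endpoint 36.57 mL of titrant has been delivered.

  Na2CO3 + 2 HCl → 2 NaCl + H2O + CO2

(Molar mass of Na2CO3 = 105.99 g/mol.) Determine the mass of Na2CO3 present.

0.2779 g

n(HCl) = 0.03657 L × 0.1434 mol/L = 5.244 × 10^-3 mol
From the 1:2 ratio, n(Na2CO3) = 1/2 × 5.244 × 10^-3 = 2.622 × 10^-3 mol
mass of Na2CO3 = 2.622 × 10^-3 × 105.99 g/mol = 0.2779 g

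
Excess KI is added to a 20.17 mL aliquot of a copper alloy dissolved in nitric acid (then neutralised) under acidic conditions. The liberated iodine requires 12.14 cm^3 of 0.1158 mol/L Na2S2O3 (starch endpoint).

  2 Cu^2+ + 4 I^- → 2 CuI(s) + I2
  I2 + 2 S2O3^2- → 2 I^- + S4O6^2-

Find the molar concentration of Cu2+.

n(S2O3^2-) = 0.01214 × 0.1158 = 1.406 × 10^-3 mol
n(I2) = n(S2O3^2-)/2 = 7.029 × 10^-4 mol
From the 2:1 ratio, n(Cu2+) in the aliquot = 2/1 × 7.029 × 10^-4 = 1.406 × 10^-3 mol
[Cu2+] = 1.406 × 10^-3 / 0.02017 = 0.06970 mol/L

0.06970 mol/L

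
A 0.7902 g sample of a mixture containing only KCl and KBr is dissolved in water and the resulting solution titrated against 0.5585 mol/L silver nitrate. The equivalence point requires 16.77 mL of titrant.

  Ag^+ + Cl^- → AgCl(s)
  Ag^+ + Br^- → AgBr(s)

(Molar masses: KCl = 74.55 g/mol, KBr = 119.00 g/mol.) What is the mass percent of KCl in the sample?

68.84 %

n(AgNO3) = 0.01677 × 0.5585 = 9.366 × 10^-3 mol
Let x = n(KCl), y = n(KBr).
Titrant: 1x + 1y = 9.366 × 10^-3;  mass: 74.55x + 119.00y = 0.7902
Solving, x = 7.297 × 10^-3 mol, y = 2.069 × 10^-3 mol
mass of KCl = 7.297 × 10^-3 × 74.55 = 0.5440 g
% KCl = 0.5440 / 0.7902 × 100 = 68.84 %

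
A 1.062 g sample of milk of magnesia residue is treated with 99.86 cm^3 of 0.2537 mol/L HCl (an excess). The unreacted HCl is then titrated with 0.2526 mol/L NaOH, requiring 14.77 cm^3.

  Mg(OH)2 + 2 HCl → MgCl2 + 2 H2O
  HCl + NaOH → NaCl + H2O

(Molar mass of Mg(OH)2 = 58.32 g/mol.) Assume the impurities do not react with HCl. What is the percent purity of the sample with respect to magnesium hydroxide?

59.32 %

n(HCl) added = 0.09986 × 0.2537 = 0.02533 mol
n(NaOH) used in back-titration = 0.01477 × 0.2526 = 3.731 × 10^-3 mol
n(HCl) left over = 3.731 × 10^-3 mol (1:1 ratio)
n(HCl) consumed by analyte = 0.02533 − 3.731 × 10^-3 = 0.02160 mol
From the 1:2 ratio, n(Mg(OH)2) = 1/2 × 0.02160 = 0.01080 mol
mass of Mg(OH)2 = 0.01080 × 58.32 = 0.6300 g
% Mg(OH)2 = 0.6300 / 1.062 × 100 = 59.32 %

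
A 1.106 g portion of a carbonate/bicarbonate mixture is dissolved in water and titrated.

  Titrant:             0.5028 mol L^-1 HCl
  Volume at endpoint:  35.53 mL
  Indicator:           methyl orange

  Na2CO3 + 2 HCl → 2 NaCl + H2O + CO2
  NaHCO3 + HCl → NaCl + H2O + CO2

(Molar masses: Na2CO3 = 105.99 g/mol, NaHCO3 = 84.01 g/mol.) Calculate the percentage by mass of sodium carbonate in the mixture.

60.99 %

n(HCl) = 0.03553 × 0.5028 = 0.01786 mol
Let x = n(Na2CO3), y = n(NaHCO3).
Titrant: 2x + 1y = 0.01786;  mass: 105.99x + 84.01y = 1.106
Solving, x = 6.365 × 10^-3 mol, y = 5.135 × 10^-3 mol
mass of Na2CO3 = 6.365 × 10^-3 × 105.99 = 0.6746 g
% Na2CO3 = 0.6746 / 1.106 × 100 = 60.99 %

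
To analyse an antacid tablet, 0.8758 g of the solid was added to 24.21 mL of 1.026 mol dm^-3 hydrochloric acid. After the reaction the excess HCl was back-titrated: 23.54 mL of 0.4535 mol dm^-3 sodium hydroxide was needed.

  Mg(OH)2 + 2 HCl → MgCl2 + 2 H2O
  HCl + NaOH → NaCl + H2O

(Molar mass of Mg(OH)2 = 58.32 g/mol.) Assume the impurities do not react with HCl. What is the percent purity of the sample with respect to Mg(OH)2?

n(HCl) added = 0.02421 × 1.026 = 0.02484 mol
n(NaOH) used in back-titration = 0.02354 × 0.4535 = 0.01068 mol
n(HCl) left over = 0.01068 mol (1:1 ratio)
n(HCl) consumed by analyte = 0.02484 − 0.01068 = 0.01416 mol
From the 1:2 ratio, n(Mg(OH)2) = 1/2 × 0.01416 = 7.082 × 10^-3 mol
mass of Mg(OH)2 = 7.082 × 10^-3 × 58.32 = 0.4130 g
% Mg(OH)2 = 0.4130 / 0.8758 × 100 = 47.16 %

47.16 %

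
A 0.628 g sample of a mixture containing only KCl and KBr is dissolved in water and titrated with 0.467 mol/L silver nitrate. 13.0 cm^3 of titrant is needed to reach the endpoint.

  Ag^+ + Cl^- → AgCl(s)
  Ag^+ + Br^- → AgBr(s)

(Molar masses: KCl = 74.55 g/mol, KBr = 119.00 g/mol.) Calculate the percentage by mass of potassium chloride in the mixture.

25.2 %

n(AgNO3) = 0.0130 × 0.467 = 6.07 × 10^-3 mol
Let x = n(KCl), y = n(KBr).
Titrant: 1x + 1y = 6.07 × 10^-3;  mass: 74.55x + 119.00y = 0.628
Solving, x = 2.12 × 10^-3 mol, y = 3.95 × 10^-3 mol
mass of KCl = 2.12 × 10^-3 × 74.55 = 0.158 g
% KCl = 0.158 / 0.628 × 100 = 25.2 %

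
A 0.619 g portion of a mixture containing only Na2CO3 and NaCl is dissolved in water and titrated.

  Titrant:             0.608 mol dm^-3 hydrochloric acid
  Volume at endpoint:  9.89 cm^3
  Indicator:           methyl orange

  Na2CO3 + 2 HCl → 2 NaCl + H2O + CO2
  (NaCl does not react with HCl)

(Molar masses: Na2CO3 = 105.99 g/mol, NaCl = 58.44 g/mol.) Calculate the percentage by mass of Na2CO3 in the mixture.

n(HCl) = 0.00989 × 0.608 = 6.01 × 10^-3 mol
Let x = n(Na2CO3), y = n(NaCl).
Titrant: 2x = 6.01 × 10^-3;  mass: 105.99x + 58.44y = 0.619
Solving, x = 3.01 × 10^-3 mol, y = 5.14 × 10^-3 mol
mass of Na2CO3 = 3.01 × 10^-3 × 105.99 = 0.319 g
% Na2CO3 = 0.319 / 0.619 × 100 = 51.5 %

51.5 %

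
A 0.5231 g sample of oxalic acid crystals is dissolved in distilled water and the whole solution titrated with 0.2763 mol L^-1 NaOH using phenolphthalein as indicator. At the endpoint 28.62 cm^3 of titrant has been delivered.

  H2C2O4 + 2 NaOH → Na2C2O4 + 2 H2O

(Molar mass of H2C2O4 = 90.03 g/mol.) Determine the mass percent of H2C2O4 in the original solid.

n(NaOH) = 0.02862 L × 0.2763 mol/L = 7.908 × 10^-3 mol
From the 1:2 ratio, n(H2C2O4) = 1/2 × 7.908 × 10^-3 = 3.954 × 10^-3 mol
mass of H2C2O4 = 3.954 × 10^-3 × 90.03 g/mol = 0.3560 g
% H2C2O4 = 0.3560 / 0.5231 × 100 = 68.05 %

68.05 %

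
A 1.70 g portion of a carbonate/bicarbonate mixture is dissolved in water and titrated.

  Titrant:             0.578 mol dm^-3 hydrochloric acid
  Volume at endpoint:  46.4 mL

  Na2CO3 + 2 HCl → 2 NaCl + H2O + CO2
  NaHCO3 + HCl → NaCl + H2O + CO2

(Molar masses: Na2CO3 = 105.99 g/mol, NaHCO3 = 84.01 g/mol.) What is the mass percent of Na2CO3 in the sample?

n(HCl) = 0.0464 × 0.578 = 0.0268 mol
Let x = n(Na2CO3), y = n(NaHCO3).
Titrant: 2x + 1y = 0.0268;  mass: 105.99x + 84.01y = 1.70
Solving, x = 8.92 × 10^-3 mol, y = 8.99 × 10^-3 mol
mass of Na2CO3 = 8.92 × 10^-3 × 105.99 = 0.945 g
% Na2CO3 = 0.945 / 1.70 × 100 = 55.6 %

55.6 %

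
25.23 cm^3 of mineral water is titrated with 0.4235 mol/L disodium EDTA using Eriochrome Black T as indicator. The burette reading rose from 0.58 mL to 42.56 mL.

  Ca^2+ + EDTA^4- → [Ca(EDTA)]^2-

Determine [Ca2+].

0.7047 mol/L

n(EDTA) = 0.04198 L × 0.4235 mol/L = 0.01778 mol
n(Ca2+) = 0.01778 mol (1:1 mole ratio)
[Ca2+] = 0.01778 mol / 0.02523 L = 0.7047 mol/L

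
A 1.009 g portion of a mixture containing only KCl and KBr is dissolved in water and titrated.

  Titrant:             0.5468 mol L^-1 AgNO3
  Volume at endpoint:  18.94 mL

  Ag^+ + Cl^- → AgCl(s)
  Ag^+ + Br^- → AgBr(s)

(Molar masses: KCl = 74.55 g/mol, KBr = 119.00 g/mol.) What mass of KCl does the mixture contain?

n(AgNO3) = 0.01894 × 0.5468 = 0.01036 mol
Let x = n(KCl), y = n(KBr).
Titrant: 1x + 1y = 0.01036;  mass: 74.55x + 119.00y = 1.009
Solving, x = 5.026 × 10^-3 mol, y = 5.330 × 10^-3 mol
mass of KCl = 5.026 × 10^-3 × 74.55 = 0.3747 g

0.3747 g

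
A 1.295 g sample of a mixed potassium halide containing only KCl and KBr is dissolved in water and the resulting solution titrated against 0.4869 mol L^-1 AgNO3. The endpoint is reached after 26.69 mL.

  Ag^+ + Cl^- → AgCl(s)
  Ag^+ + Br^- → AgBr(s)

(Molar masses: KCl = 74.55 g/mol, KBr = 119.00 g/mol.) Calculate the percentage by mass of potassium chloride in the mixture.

n(AgNO3) = 0.02669 × 0.4869 = 0.01300 mol
Let x = n(KCl), y = n(KBr).
Titrant: 1x + 1y = 0.01300;  mass: 74.55x + 119.00y = 1.295
Solving, x = 5.657 × 10^-3 mol, y = 7.338 × 10^-3 mol
mass of KCl = 5.657 × 10^-3 × 74.55 = 0.4217 g
% KCl = 0.4217 / 1.295 × 100 = 32.57 %

32.57 %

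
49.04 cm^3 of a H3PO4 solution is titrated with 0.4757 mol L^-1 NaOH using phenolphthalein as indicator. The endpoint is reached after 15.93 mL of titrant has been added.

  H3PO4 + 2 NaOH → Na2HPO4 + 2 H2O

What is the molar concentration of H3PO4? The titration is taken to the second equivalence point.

0.07726 mol/L

n(NaOH) = 0.01593 L × 0.4757 mol/L = 7.578 × 10^-3 mol
From the 1:2 mole ratio, n(H3PO4) = 1/2 × 7.578 × 10^-3 = 3.789 × 10^-3 mol
[H3PO4] = 3.789 × 10^-3 mol / 0.04904 L = 0.07726 mol/L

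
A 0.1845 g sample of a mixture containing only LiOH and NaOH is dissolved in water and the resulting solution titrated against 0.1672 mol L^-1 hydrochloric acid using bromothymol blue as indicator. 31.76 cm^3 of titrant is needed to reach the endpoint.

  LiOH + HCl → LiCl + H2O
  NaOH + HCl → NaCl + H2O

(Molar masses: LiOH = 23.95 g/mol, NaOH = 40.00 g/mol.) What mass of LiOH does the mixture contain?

n(HCl) = 0.03176 × 0.1672 = 5.310 × 10^-3 mol
Let x = n(LiOH), y = n(NaOH).
Titrant: 1x + 1y = 5.310 × 10^-3;  mass: 23.95x + 40.00y = 0.1845
Solving, x = 1.739 × 10^-3 mol, y = 3.571 × 10^-3 mol
mass of LiOH = 1.739 × 10^-3 × 23.95 = 0.04165 g

0.04165 g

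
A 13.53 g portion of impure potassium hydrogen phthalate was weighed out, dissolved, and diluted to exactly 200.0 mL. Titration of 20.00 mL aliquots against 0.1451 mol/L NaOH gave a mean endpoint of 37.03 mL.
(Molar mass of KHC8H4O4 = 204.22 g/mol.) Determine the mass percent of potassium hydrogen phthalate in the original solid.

81.10 %

KHC8H4O4 + NaOH → KNaC8H4O4 + H2O
n(NaOH) per titration = 0.03703 × 0.1451 = 5.373 × 10^-3 mol
n(KHC8H4O4) in each aliquot = 5.373 × 10^-3 mol (1:1 ratio)
n(KHC8H4O4) in the whole flask = 5.373 × 10^-3 × 200.0/20.00 = 0.05373 mol
mass of KHC8H4O4 = 0.05373 × 204.22 = 10.97 g
% KHC8H4O4 = 10.97 / 13.53 × 100 = 81.10 %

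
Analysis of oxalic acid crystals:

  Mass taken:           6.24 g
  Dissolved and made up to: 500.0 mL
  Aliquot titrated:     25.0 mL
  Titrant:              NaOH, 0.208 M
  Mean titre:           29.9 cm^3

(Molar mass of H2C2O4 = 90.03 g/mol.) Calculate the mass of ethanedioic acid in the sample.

H2C2O4 + 2 NaOH → Na2C2O4 + 2 H2O
n(NaOH) per titration = 0.0299 × 0.208 = 6.22 × 10^-3 mol
From the 1:2 ratio, n(H2C2O4) in each aliquot = 1/2 × 6.22 × 10^-3 = 3.11 × 10^-3 mol
n(H2C2O4) in the whole flask = 3.11 × 10^-3 × 500.0/25.0 = 0.0622 mol
mass of H2C2O4 = 0.0622 × 90.03 = 5.60 g

5.60 g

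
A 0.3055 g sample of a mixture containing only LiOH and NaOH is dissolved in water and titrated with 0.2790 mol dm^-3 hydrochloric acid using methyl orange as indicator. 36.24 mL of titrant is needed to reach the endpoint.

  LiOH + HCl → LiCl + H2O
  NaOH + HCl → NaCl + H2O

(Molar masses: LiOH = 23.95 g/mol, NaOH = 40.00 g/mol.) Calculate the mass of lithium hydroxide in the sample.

0.1476 g

n(HCl) = 0.03624 × 0.2790 = 0.01011 mol
Let x = n(LiOH), y = n(NaOH).
Titrant: 1x + 1y = 0.01011;  mass: 23.95x + 40.00y = 0.3055
Solving, x = 6.164 × 10^-3 mol, y = 3.947 × 10^-3 mol
mass of LiOH = 6.164 × 10^-3 × 23.95 = 0.1476 g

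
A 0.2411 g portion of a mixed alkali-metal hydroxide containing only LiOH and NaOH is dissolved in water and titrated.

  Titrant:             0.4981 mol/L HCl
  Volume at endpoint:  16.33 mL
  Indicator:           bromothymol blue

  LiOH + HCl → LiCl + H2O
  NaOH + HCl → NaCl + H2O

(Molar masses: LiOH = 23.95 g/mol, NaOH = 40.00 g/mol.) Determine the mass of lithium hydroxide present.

0.1257 g

n(HCl) = 0.01633 × 0.4981 = 8.134 × 10^-3 mol
Let x = n(LiOH), y = n(NaOH).
Titrant: 1x + 1y = 8.134 × 10^-3;  mass: 23.95x + 40.00y = 0.2411
Solving, x = 5.250 × 10^-3 mol, y = 2.884 × 10^-3 mol
mass of LiOH = 5.250 × 10^-3 × 23.95 = 0.1257 g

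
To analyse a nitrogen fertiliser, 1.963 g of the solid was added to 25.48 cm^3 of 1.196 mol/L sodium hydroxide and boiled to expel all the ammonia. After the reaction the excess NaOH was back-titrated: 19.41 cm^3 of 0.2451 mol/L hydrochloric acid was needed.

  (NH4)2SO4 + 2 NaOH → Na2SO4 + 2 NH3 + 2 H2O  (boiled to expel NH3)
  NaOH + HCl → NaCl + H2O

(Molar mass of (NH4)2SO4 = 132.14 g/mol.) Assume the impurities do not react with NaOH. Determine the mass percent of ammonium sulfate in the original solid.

86.56 %

n(NaOH) added = 0.02548 × 1.196 = 0.03047 mol
n(HCl) used in back-titration = 0.01941 × 0.2451 = 4.757 × 10^-3 mol
n(NaOH) left over = 4.757 × 10^-3 mol (1:1 ratio)
n(NaOH) consumed by analyte = 0.03047 − 4.757 × 10^-3 = 0.02572 mol
From the 1:2 ratio, n((NH4)2SO4) = 1/2 × 0.02572 = 0.01286 mol
mass of (NH4)2SO4 = 0.01286 × 132.14 = 1.699 g
% (NH4)2SO4 = 1.699 / 1.963 × 100 = 86.56 %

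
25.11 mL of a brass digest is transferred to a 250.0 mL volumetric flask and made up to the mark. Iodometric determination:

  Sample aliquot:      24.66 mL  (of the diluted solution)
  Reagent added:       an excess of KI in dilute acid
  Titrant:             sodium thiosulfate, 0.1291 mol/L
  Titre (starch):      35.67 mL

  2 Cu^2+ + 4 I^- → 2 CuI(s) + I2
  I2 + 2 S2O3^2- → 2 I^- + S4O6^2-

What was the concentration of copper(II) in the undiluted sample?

n(S2O3^2-) = 0.03567 × 0.1291 = 4.605 × 10^-3 mol
n(I2) = n(S2O3^2-)/2 = 2.302 × 10^-3 mol
From the 2:1 ratio, n(Cu2+) in the aliquot = 2/1 × 2.302 × 10^-3 = 4.605 × 10^-3 mol
[Cu2+]_dilute = 4.605 × 10^-3 / 0.02466 = 0.1867 mol/L
[Cu2+]_original = 0.1867 × 250.0/25.11 = 1.859 mol/L

1.859 mol/L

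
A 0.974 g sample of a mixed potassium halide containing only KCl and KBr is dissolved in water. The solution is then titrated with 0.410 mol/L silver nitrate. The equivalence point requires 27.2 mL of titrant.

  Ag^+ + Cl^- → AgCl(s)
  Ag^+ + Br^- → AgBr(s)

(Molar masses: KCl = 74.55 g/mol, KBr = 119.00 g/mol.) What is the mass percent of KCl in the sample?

60.8 %

n(AgNO3) = 0.0272 × 0.410 = 0.0112 mol
Let x = n(KCl), y = n(KBr).
Titrant: 1x + 1y = 0.0112;  mass: 74.55x + 119.00y = 0.974
Solving, x = 7.94 × 10^-3 mol, y = 3.21 × 10^-3 mol
mass of KCl = 7.94 × 10^-3 × 74.55 = 0.592 g
% KCl = 0.592 / 0.974 × 100 = 60.8 %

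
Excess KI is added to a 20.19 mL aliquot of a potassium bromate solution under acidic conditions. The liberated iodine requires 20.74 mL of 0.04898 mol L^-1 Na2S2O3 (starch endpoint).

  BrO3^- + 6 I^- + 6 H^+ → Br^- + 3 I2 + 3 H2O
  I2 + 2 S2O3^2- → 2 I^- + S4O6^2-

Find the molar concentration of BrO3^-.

0.008386 mol/L

n(S2O3^2-) = 0.02074 × 0.04898 = 1.016 × 10^-3 mol
n(I2) = n(S2O3^2-)/2 = 5.079 × 10^-4 mol
From the 1:3 ratio, n(BrO3^-) in the aliquot = 1/3 × 5.079 × 10^-4 = 1.693 × 10^-4 mol
[BrO3^-] = 1.693 × 10^-4 / 0.02019 = 0.008386 mol/L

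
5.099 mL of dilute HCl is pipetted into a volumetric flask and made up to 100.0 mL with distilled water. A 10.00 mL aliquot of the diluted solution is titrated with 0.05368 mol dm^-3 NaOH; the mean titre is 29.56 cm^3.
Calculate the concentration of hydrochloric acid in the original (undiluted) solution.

3.112 mol/L

HCl + NaOH → NaCl + H2O
n(NaOH) = 0.02956 × 0.05368 = 1.587 × 10^-3 mol
n(HCl) in the aliquot = 1.587 × 10^-3 mol (1:1 ratio)
[HCl]_dilute = 1.587 × 10^-3 / 0.01000 = 0.1587 mol/L
Dilution factor = 100.0 / 5.099 = 19.61
[HCl]_stock = 0.1587 × 19.61 = 3.112 mol/L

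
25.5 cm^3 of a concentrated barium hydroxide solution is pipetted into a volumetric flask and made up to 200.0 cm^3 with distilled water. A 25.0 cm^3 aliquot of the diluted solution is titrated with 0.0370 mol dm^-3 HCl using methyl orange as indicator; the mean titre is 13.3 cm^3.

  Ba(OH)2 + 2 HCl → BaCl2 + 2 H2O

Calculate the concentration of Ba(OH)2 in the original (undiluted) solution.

n(HCl) = 0.0133 × 0.0370 = 4.92 × 10^-4 mol
From the 1:2 ratio, n(Ba(OH)2) in the aliquot = 1/2 × 4.92 × 10^-4 = 2.46 × 10^-4 mol
[Ba(OH)2]_dilute = 2.46 × 10^-4 / 0.0250 = 0.00984 mol/L
Dilution factor = 200.0 / 25.5 = 7.843
[Ba(OH)2]_stock = 0.00984 × 7.843 = 0.0772 mol/L

0.0772 mol/L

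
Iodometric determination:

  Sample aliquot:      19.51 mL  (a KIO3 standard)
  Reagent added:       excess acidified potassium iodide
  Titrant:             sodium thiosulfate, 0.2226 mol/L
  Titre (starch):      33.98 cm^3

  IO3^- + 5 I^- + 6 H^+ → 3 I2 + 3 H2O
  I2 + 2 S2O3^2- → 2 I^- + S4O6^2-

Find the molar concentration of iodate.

n(S2O3^2-) = 0.03398 × 0.2226 = 7.564 × 10^-3 mol
n(I2) = n(S2O3^2-)/2 = 3.782 × 10^-3 mol
From the 1:3 ratio, n(IO3^-) in the aliquot = 1/3 × 3.782 × 10^-3 = 1.261 × 10^-3 mol
[IO3^-] = 1.261 × 10^-3 / 0.01951 = 0.06462 mol/L

0.06462 mol/L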